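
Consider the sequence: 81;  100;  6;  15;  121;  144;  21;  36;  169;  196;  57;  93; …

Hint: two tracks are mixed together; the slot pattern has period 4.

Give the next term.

Positions follow the repeating pattern AABB; grouping by letter gives 2 tracks.
Track A = 81, 100, 121, 144, 169, 196: the squares 9², 10², 11², ….
Track B = 6, 15, 21, 36, 57, 93: each term equals the sum of the previous two.
The 13th slot belongs to track A; its 7th term is 225.

225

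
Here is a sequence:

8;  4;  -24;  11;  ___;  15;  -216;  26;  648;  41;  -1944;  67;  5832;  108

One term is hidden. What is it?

The terms cycle through 2 interleaved subsequences.
Subsequence A: 8, -24, ?, -216, 648, -1944, 5832. Geometric with ratio -3.
Subsequence B: 4, 11, 15, 26, 41, 67, 108. Fibonacci-style (each term is the sum of the two before it).
Subsequence A's pattern makes the blank 72.

72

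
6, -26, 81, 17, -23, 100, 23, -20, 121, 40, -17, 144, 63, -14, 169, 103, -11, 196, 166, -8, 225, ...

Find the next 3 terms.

269, -5, 256

Read the sequence 3 terms at a time; column i is its own pattern.
Track A: 6, 17, 23, 40, 63, 103, 166 (a Fibonacci-like recurrence a_n = a_{n-1} + a_{n-2}).
Track B: -26, -23, -20, -17, -14, -11, -8 (adding 3 each time).
Track C: 81, 100, 121, 144, 169, 196, 225 (the squares 9², 10², 11², …).
Position 22 → track A, term 8 = 269.
Position 23 falls in track B as its term 8, giving -5.
Position 24 falls in track C as its term 8, giving 256.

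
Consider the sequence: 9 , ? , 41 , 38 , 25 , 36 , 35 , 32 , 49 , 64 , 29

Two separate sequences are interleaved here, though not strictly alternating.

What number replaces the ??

Positions follow the repeating pattern AABB; grouping by letter gives 2 tracks.
Stream A: 9, ?, 25, 36, 49, 64 — perfect squares starting at 3².
Stream B: 41, 38, 35, 32, 29 — arithmetic, step −3.
So the missing entry in stream A is 16.

16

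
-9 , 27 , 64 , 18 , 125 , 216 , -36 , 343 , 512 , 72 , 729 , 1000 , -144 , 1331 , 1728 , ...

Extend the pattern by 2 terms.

The slot pattern repeats as ABB (period 3), so there are 2 interleaved tracks.
Stream A: -9, 18, -36, 72, -144 (geometric, ×-2 each step).
Stream B: 27, 64, 125, 216, 343, 512, 729, 1000, 1331, 1728 (consecutive cubes n³ from n = 3).
The 16th slot belongs to stream A; its 6th term is 288.
The 17th slot belongs to stream B; its 11th term is 2197.

288, 2197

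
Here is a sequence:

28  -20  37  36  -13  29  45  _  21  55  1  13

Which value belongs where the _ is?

-6

Split by position mod 3 into 3 tracks.
Track A = 28, 36, 45, 55: triangular numbers n(n+1)/2 for n = 7, 8, ….
Track B = -20, -13, ?, 1: arithmetic with common difference +7.
Track C = 37, 29, 21, 13: linear: a_n = 45 − 8·n.
Filling track B at index 3 by its rule yields -6.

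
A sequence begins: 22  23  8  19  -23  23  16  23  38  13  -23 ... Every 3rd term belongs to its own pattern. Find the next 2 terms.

The terms cycle through 3 interleaved subsequences.
Track A: 22, 19, 16, 13 (arithmetic with common difference −3).
Track B: 23, -23, 23, -23 (oscillating between 23 and -23).
Track C: 8, 23, 38 (adding 15 each time).
Term 12 comes from track C (its 4th entry): 53.
Position 13 → track A, term 5 = 10.

53, 10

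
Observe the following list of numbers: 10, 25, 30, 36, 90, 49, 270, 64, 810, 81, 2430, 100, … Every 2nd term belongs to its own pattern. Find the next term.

Positions 1, 3, 5, … form one subsequence and positions 2, 4, 6, … form another.
Track A: 10, 30, 90, 270, 810, 2430 — multiplying by 3 each time.
Track B: 25, 36, 49, 64, 81, 100 — perfect squares starting at 5².
Position 13 → track A, term 7 = 7290.

7290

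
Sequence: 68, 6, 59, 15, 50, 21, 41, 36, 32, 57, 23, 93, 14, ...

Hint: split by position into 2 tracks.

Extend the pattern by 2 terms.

150, 5

Positions 1, 3, 5, … form one subsequence and positions 2, 4, 6, … form another.
Subsequence A = 68, 59, 50, 41, 32, 23, 14: arithmetic, step −9.
Subsequence B = 6, 15, 21, 36, 57, 93: Fibonacci-style (each term is the sum of the two before it).
Position 14 → subsequence B, term 7 = 150.
Position 15 → subsequence A, term 8 = 5.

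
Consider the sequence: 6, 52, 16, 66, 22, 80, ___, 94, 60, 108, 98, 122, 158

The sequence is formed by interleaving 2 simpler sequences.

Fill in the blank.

38

Positions 1, 3, 5, … form one subsequence and positions 2, 4, 6, … form another.
Stream A = 6, 16, 22, ?, 60, 98, 158: each term equals the sum of the previous two.
Stream B = 52, 66, 80, 94, 108, 122: linear: a_n = 38 + 14·n.
Filling stream A at index 4 by its rule yields 38.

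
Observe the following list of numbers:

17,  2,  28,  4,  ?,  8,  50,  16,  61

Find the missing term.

39

Taking every 2nd term gives 2 separate tracks.
Subsequence A: 17, 28, ?, 50, 61 — adding 11 each time.
Subsequence B: 2, 4, 8, 16 — powers 2^1, 2^2, 2^3, ….
The gap is subsequence A's term 3; the rule gives 39.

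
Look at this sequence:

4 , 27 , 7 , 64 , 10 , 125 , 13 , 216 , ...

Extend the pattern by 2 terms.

Split by position mod 2 into 2 tracks.
Track A: 4, 7, 10, 13 — linear: a_n = 1 + 3·n.
Track B: 27, 64, 125, 216 — perfect cubes starting at 3³.
Position 9 → track A, term 5 = 16.
Position 10 → track B, term 5 = 343.

16, 343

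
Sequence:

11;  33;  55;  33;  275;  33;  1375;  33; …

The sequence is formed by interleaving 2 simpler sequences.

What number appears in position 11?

34375

Split by position mod 2 into 2 tracks.
Track A: 11, 55, 275, 1375 — multiplying by 5 each time.
Track B: 33, 33, 33, 33 — the constant sequence 33.
Position 11 → track A, term 6 = 34375.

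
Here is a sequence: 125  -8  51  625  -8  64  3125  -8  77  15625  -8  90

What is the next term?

78125

Read the sequence 3 terms at a time; column i is its own pattern.
Stream A is 125, 625, 3125, 15625, which is powers 5^3, 5^4, 5^5, ….
Stream B is -8, -8, -8, -8, which is the constant sequence -8.
Stream C is 51, 64, 77, 90, which is arithmetic with common difference +13.
Position 13 falls in stream A as its term 5, giving 78125.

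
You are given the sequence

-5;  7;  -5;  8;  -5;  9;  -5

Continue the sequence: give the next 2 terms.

Positions 1, 3, 5, … form one subsequence and positions 2, 4, 6, … form another.
Track A: -5, -5, -5, -5. The constant sequence -5.
Track B: 7, 8, 9. Arithmetic with common difference +1.
Term 8 comes from track B (its 4th entry): 10.
Term 9 comes from track A (its 5th entry): -5.

10, -5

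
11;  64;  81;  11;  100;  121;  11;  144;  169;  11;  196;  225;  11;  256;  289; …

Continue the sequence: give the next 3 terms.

Positions follow the repeating pattern ABB; grouping by letter gives 2 tracks.
Stream A = 11, 11, 11, 11, 11: always 11.
Stream B = 64, 81, 100, 121, 144, 169, 196, 225, 256, 289: perfect squares starting at 8².
The 16th slot belongs to stream A; its 6th term is 11.
Position 17 → stream B, term 11 = 324.
Position 18 → stream B, term 12 = 361.

11, 324, 361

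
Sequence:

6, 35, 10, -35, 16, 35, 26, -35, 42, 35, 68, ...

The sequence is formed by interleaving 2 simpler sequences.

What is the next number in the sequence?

-35

Positions 1, 3, 5, … form one subsequence and positions 2, 4, 6, … form another.
Track A is 6, 10, 16, 26, 42, 68, which is each term equals the sum of the previous two.
Track B is 35, -35, 35, -35, 35, which is alternating ±35.
Term 12 comes from track B (its 6th entry): -35.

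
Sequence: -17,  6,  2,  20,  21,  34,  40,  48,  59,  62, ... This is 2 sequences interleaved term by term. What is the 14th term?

Taking every 2nd term gives 2 separate tracks.
Track A is -17, 2, 21, 40, 59, which is linear: a_n = -36 + 19·n.
Track B is 6, 20, 34, 48, 62, which is arithmetic, step +14.
Position 14 → track B, term 7 = 90.

90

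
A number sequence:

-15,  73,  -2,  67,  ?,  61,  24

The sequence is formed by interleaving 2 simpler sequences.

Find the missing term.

11

The terms cycle through 2 interleaved subsequences.
Subsequence A = -15, -2, ?, 24: arithmetic with common difference +13.
Subsequence B = 73, 67, 61: subtracting 6 each time.
Subsequence A's pattern makes the blank 11.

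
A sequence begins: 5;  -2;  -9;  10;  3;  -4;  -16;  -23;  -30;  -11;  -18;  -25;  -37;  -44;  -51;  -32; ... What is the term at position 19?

-58

Reading positions in blocks of 6 reveals the pattern AAABBB — 2 tracks woven together.
Track A is 5, -2, -9, -16, -23, -30, -37, -44, -51, which is arithmetic, step −7.
Track B is 10, 3, -4, -11, -18, -25, -32, which is linear: a_n = 17 − 7·n.
Position 19 falls in track A as its term 10, giving -58.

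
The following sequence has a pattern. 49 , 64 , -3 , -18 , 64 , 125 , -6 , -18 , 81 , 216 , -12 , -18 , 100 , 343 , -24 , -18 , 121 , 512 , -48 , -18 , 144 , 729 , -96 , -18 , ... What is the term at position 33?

225

Taking every 4th term gives 4 separate tracks.
Subsequence A is 49, 64, 81, 100, 121, 144, which is consecutive squares n² from n = 7.
Subsequence B is 64, 125, 216, 343, 512, 729, which is the cubes 4³, 5³, 6³, ….
Subsequence C is -3, -6, -12, -24, -48, -96, which is a geometric progression (common ratio 2).
Subsequence D is -18, -18, -18, -18, -18, -18, which is always -18.
The 33rd slot belongs to subsequence A; its 9th term is 225.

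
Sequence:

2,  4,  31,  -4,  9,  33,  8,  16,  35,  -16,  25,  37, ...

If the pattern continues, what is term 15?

Split by position mod 3 into 3 tracks.
Track A: 2, -4, 8, -16. A geometric progression (common ratio -2).
Track B: 4, 9, 16, 25. The squares 2², 3², 4², ….
Track C: 31, 33, 35, 37. Adding 2 each time.
The 15th slot belongs to track C; its 5th term is 39.

39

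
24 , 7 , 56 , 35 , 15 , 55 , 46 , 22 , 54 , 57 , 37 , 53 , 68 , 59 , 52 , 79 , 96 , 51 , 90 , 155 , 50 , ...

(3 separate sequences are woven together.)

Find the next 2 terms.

101, 251

Split by position mod 3: positions 1, 4, 7, … form one track, and each other residue class forms its own.
Track A: 24, 35, 46, 57, 68, 79, 90 (arithmetic with common difference +11).
Track B: 7, 15, 22, 37, 59, 96, 155 (Fibonacci-style (each term is the sum of the two before it)).
Track C: 56, 55, 54, 53, 52, 51, 50 (arithmetic, step −1).
Position 22 → track A, term 8 = 101.
Position 23 → track B, term 8 = 251.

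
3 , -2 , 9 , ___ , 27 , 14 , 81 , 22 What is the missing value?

6

The terms cycle through 2 interleaved subsequences.
Track A: 3, 9, 27, 81. Powers of 3.
Track B: -2, ?, 14, 22. Linear: a_n = -10 + 8·n.
Filling track B at index 2 by its rule yields 6.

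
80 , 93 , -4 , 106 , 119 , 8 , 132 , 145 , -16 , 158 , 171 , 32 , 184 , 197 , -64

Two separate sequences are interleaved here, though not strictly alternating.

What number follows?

210

The slot pattern repeats as AAB (period 3), so there are 2 interleaved tracks.
Track A: 80, 93, 106, 119, 132, 145, 158, 171, 184, 197 (arithmetic with common difference +13).
Track B: -4, 8, -16, 32, -64 (a geometric progression (common ratio -2)).
The 16th slot belongs to track A; its 11th term is 210.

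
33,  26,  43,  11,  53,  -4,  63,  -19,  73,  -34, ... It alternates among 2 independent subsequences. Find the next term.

Positions 1, 3, 5, … form one subsequence and positions 2, 4, 6, … form another.
Track A: 33, 43, 53, 63, 73. Arithmetic, step +10.
Track B: 26, 11, -4, -19, -34. Subtracting 15 each time.
Term 11 comes from track A (its 6th entry): 83.

83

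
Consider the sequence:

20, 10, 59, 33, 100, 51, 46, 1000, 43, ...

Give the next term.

Taking every 3rd term gives 3 separate tracks.
Track A = 20, 33, 46: linear: a_n = 7 + 13·n.
Track B = 10, 100, 1000: powers of 10.
Track C = 59, 51, 43: linear: a_n = 67 − 8·n.
The 10th slot belongs to track A; its 4th term is 59.

59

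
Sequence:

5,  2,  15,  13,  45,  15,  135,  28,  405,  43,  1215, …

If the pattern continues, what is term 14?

114

Positions 1, 3, 5, … form one subsequence and positions 2, 4, 6, … form another.
Track A = 5, 15, 45, 135, 405, 1215: geometric, ×3 each step.
Track B = 2, 13, 15, 28, 43: each term equals the sum of the previous two.
Term 14 comes from track B (its 7th entry): 114.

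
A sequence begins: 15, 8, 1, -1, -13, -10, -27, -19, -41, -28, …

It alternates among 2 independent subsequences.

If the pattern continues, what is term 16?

The terms cycle through 2 interleaved subsequences.
Track A: 15, 1, -13, -27, -41 — arithmetic, step −14.
Track B: 8, -1, -10, -19, -28 — linear: a_n = 17 − 9·n.
Position 16 → track B, term 8 = -55.

-55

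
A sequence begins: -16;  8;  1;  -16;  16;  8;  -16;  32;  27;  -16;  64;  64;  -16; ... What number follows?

Split by position mod 3: positions 1, 4, 7, … form one track, and each other residue class forms its own.
Stream A: -16, -16, -16, -16, -16 (the constant sequence -16).
Stream B: 8, 16, 32, 64 (powers 2^3, 2^4, 2^5, …).
Stream C: 1, 8, 27, 64 (consecutive cubes n³ from n = 1).
Term 14 comes from stream B (its 5th entry): 128.

128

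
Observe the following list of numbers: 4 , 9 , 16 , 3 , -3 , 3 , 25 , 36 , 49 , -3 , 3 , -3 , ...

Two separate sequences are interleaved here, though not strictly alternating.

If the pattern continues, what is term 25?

196

Positions follow the repeating pattern AAABBB; grouping by letter gives 2 tracks.
Track A: 4, 9, 16, 25, 36, 49. Consecutive squares n² from n = 2.
Track B: 3, -3, 3, -3, 3, -3. Oscillating between 3 and -3.
The 25th slot belongs to track A; its 13th term is 196.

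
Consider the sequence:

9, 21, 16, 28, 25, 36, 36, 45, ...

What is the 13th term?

81

Taking every 2nd term gives 2 separate tracks.
Subsequence A = 9, 16, 25, 36: the squares 3², 4², 5², ….
Subsequence B = 21, 28, 36, 45: triangular numbers n(n+1)/2 for n = 6, 7, ….
Position 13 falls in subsequence A as its term 7, giving 81.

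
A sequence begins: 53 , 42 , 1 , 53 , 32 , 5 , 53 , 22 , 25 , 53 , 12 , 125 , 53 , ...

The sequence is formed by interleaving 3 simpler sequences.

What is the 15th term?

Split by position mod 3 into 3 tracks.
Track A: 53, 53, 53, 53, 53. Constant 53.
Track B: 42, 32, 22, 12. Arithmetic with common difference −10.
Track C: 1, 5, 25, 125. A geometric progression (common ratio 5).
Term 15 comes from track C (its 5th entry): 625.

625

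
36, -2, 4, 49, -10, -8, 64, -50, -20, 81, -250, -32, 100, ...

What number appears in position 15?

-44

The terms cycle through 3 interleaved subsequences.
Subsequence A: 36, 49, 64, 81, 100 — the squares 6², 7², 8², ….
Subsequence B: -2, -10, -50, -250 — geometric, ×5 each step.
Subsequence C: 4, -8, -20, -32 — arithmetic, step −12.
Position 15 → subsequence C, term 5 = -44.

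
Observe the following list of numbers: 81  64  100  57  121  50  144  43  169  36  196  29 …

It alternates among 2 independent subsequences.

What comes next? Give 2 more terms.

Split by position mod 2 into 2 tracks.
Track A: 81, 100, 121, 144, 169, 196 — perfect squares starting at 9².
Track B: 64, 57, 50, 43, 36, 29 — subtracting 7 each time.
Position 13 → track A, term 7 = 225.
The 14th slot belongs to track B; its 7th term is 22.

225, 22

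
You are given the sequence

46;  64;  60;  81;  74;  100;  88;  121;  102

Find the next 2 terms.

144, 116

Taking every 2nd term gives 2 separate tracks.
Track A = 46, 60, 74, 88, 102: adding 14 each time.
Track B = 64, 81, 100, 121: consecutive squares n² from n = 8.
Position 10 → track B, term 5 = 144.
Term 11 comes from track A (its 6th entry): 116.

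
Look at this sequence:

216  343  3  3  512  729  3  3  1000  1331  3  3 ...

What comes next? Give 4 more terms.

1728, 2197, 3, 3

Reading positions in blocks of 4 reveals the pattern AABB — 2 tracks woven together.
Track A = 216, 343, 512, 729, 1000, 1331: consecutive cubes n³ from n = 6.
Track B = 3, 3, 3, 3, 3, 3: always 3.
Term 13 comes from track A (its 7th entry): 1728.
The 14th slot belongs to track A; its 8th term is 2197.
Term 15 comes from track B (its 7th entry): 3.
The 16th slot belongs to track B; its 8th term is 3.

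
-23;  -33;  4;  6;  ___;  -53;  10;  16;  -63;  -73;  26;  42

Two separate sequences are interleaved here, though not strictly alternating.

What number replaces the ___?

-43

Reading positions in blocks of 4 reveals the pattern AABB — 2 tracks woven together.
Track A: -23, -33, ?, -53, -63, -73 — linear: a_n = -13 − 10·n.
Track B: 4, 6, 10, 16, 26, 42 — each term equals the sum of the previous two.
The gap is track A's term 3; the rule gives -43.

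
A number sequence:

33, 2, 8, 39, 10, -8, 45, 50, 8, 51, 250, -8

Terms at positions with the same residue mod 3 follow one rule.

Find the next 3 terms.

57, 1250, 8

Split by position mod 3: positions 1, 4, 7, … form one track, and each other residue class forms its own.
Subsequence A = 33, 39, 45, 51: arithmetic with common difference +6.
Subsequence B = 2, 10, 50, 250: multiplying by 5 each time.
Subsequence C = 8, -8, 8, -8: alternating ±8.
Position 13 → subsequence A, term 5 = 57.
Term 14 comes from subsequence B (its 5th entry): 1250.
Position 15 → subsequence C, term 5 = 8.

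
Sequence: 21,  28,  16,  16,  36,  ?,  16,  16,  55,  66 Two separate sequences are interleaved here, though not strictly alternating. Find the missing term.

45

The slot pattern repeats as AABB (period 4), so there are 2 interleaved tracks.
Stream A: 21, 28, 36, ?, 55, 66. The triangular numbers T_6, T_7, ….
Stream B: 16, 16, 16, 16. Always 16.
Filling stream A at index 4 by its rule yields 45.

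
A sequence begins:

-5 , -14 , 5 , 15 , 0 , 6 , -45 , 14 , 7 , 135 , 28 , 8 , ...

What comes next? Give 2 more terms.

Taking every 3rd term gives 3 separate tracks.
Stream A: -5, 15, -45, 135 (geometric, ×-3 each step).
Stream B: -14, 0, 14, 28 (linear: a_n = -28 + 14·n).
Stream C: 5, 6, 7, 8 (arithmetic with common difference +1).
Term 13 comes from stream A (its 5th entry): -405.
The 14th slot belongs to stream B; its 5th term is 42.

-405, 42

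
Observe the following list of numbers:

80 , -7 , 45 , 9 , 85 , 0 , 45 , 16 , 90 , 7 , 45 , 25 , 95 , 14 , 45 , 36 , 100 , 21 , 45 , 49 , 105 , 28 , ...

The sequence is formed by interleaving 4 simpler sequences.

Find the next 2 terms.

45, 64

Split by position mod 4 into 4 tracks.
Track A: 80, 85, 90, 95, 100, 105 — linear: a_n = 75 + 5·n.
Track B: -7, 0, 7, 14, 21, 28 — arithmetic with common difference +7.
Track C: 45, 45, 45, 45, 45 — always 45.
Track D: 9, 16, 25, 36, 49 — the squares 3², 4², 5², ….
Position 23 → track C, term 6 = 45.
The 24th slot belongs to track D; its 6th term is 64.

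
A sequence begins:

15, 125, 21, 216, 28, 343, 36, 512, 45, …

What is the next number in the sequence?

729

Odd-indexed and even-indexed terms follow separate rules.
Track A: 15, 21, 28, 36, 45. The triangular numbers T_5, T_6, ….
Track B: 125, 216, 343, 512. Consecutive cubes n³ from n = 5.
The 10th slot belongs to track B; its 5th term is 729.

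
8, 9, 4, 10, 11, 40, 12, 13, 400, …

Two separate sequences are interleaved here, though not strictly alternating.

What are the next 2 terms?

14, 15

Reading positions in blocks of 3 reveals the pattern AAB — 2 tracks woven together.
Subsequence A is 8, 9, 10, 11, 12, 13, which is arithmetic, step +1.
Subsequence B is 4, 40, 400, which is geometric, ×10 each step.
Position 10 falls in subsequence A as its term 7, giving 14.
Position 11 falls in subsequence A as its term 8, giving 15.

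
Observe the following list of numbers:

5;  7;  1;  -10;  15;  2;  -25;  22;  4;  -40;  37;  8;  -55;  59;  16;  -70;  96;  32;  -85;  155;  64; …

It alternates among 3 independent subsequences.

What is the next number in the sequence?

-100

Split by position mod 3 into 3 tracks.
Stream A = 5, -10, -25, -40, -55, -70, -85: linear: a_n = 20 − 15·n.
Stream B = 7, 15, 22, 37, 59, 96, 155: a Fibonacci-like recurrence a_n = a_{n-1} + a_{n-2}.
Stream C = 1, 2, 4, 8, 16, 32, 64: successive powers of 2.
Position 22 falls in stream A as its term 8, giving -100.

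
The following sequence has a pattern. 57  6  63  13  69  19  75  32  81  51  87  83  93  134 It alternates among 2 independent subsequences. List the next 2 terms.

The terms cycle through 2 interleaved subsequences.
Track A is 57, 63, 69, 75, 81, 87, 93, which is arithmetic with common difference +6.
Track B is 6, 13, 19, 32, 51, 83, 134, which is a Fibonacci-like recurrence a_n = a_{n-1} + a_{n-2}.
Position 15 falls in track A as its term 8, giving 99.
The 16th slot belongs to track B; its 8th term is 217.

99, 217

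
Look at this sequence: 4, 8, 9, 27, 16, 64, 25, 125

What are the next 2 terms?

Positions 1, 3, 5, … form one subsequence and positions 2, 4, 6, … form another.
Stream A: 4, 9, 16, 25. Perfect squares starting at 2².
Stream B: 8, 27, 64, 125. Perfect cubes starting at 2³.
The 9th slot belongs to stream A; its 5th term is 36.
Position 10 → stream B, term 5 = 216.

36, 216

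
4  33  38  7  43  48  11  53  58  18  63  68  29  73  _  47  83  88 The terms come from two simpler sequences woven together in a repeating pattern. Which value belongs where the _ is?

78

Reading positions in blocks of 3 reveals the pattern ABB — 2 tracks woven together.
Subsequence A = 4, 7, 11, 18, 29, 47: each term equals the sum of the previous two.
Subsequence B = 33, 38, 43, 48, 53, 58, 63, 68, 73, ?, 83, 88: arithmetic with common difference +5.
Subsequence B's pattern makes the blank 78.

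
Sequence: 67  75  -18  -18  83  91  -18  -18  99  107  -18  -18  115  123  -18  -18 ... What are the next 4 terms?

Positions follow the repeating pattern AABB; grouping by letter gives 2 tracks.
Track A: 67, 75, 83, 91, 99, 107, 115, 123 (linear: a_n = 59 + 8·n).
Track B: -18, -18, -18, -18, -18, -18, -18, -18 (always -18).
The 17th slot belongs to track A; its 9th term is 131.
Term 18 comes from track A (its 10th entry): 139.
The 19th slot belongs to track B; its 9th term is -18.
The 20th slot belongs to track B; its 10th term is -18.

131, 139, -18, -18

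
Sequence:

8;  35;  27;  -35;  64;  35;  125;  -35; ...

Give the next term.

216

The terms cycle through 2 interleaved subsequences.
Track A is 8, 27, 64, 125, which is the cubes 2³, 3³, 4³, ….
Track B is 35, -35, 35, -35, which is oscillating between 35 and -35.
Term 9 comes from track A (its 5th entry): 216.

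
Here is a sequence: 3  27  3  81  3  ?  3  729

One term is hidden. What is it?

243

Odd-indexed and even-indexed terms follow separate rules.
Subsequence A: 3, 3, 3, 3. Constant 3.
Subsequence B: 27, 81, ?, 729. Powers of 3.
The gap is subsequence B's term 3; the rule gives 243.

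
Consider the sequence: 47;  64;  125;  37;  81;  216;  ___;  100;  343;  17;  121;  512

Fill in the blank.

27

The terms cycle through 3 interleaved subsequences.
Subsequence A: 47, 37, ?, 17. Arithmetic with common difference −10.
Subsequence B: 64, 81, 100, 121. The squares 8², 9², 10², ….
Subsequence C: 125, 216, 343, 512. The cubes 5³, 6³, 7³, ….
Subsequence A's pattern makes the blank 27.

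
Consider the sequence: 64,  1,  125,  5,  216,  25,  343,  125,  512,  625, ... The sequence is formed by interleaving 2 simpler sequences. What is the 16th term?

The terms cycle through 2 interleaved subsequences.
Subsequence A: 64, 125, 216, 343, 512 (perfect cubes starting at 4³).
Subsequence B: 1, 5, 25, 125, 625 (powers of 5).
Term 16 comes from subsequence B (its 8th entry): 78125.

78125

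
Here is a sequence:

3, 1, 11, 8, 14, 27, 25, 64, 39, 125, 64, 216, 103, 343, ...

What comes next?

167

Odd-indexed and even-indexed terms follow separate rules.
Track A: 3, 11, 14, 25, 39, 64, 103 (Fibonacci-style (each term is the sum of the two before it)).
Track B: 1, 8, 27, 64, 125, 216, 343 (the cubes 1³, 2³, 3³, …).
Term 15 comes from track A (its 8th entry): 167.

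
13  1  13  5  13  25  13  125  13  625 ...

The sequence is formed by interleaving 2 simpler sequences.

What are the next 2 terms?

The terms cycle through 2 interleaved subsequences.
Stream A: 13, 13, 13, 13, 13. Always 13.
Stream B: 1, 5, 25, 125, 625. Powers of 5.
Position 11 falls in stream A as its term 6, giving 13.
The 12th slot belongs to stream B; its 6th term is 3125.

13, 3125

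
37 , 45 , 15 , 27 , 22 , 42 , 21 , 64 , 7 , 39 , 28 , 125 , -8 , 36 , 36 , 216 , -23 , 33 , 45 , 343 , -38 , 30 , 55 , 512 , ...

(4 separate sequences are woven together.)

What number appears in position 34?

Split by position mod 4: positions 1, 5, 9, … form one track, and each other residue class forms its own.
Track A = 37, 22, 7, -8, -23, -38: subtracting 15 each time.
Track B = 45, 42, 39, 36, 33, 30: arithmetic, step −3.
Track C = 15, 21, 28, 36, 45, 55: triangular numbers n(n+1)/2 for n = 5, 6, ….
Track D = 27, 64, 125, 216, 343, 512: consecutive cubes n³ from n = 3.
Position 34 falls in track B as its term 9, giving 21.

21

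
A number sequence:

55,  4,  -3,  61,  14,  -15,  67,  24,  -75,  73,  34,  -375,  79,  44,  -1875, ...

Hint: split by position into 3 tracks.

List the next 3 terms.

Split by position mod 3: positions 1, 4, 7, … form one track, and each other residue class forms its own.
Track A: 55, 61, 67, 73, 79 (adding 6 each time).
Track B: 4, 14, 24, 34, 44 (linear: a_n = -6 + 10·n).
Track C: -3, -15, -75, -375, -1875 (multiplying by 5 each time).
Position 16 falls in track A as its term 6, giving 85.
The 17th slot belongs to track B; its 6th term is 54.
The 18th slot belongs to track C; its 6th term is -9375.

85, 54, -9375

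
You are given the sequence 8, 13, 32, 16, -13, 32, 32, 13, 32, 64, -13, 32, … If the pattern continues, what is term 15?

Split by position mod 3 into 3 tracks.
Track A = 8, 16, 32, 64: powers of 2.
Track B = 13, -13, 13, -13: the oscillation 13·(−1)^(n+1).
Track C = 32, 32, 32, 32: constant 32.
Position 15 → track C, term 5 = 32.

32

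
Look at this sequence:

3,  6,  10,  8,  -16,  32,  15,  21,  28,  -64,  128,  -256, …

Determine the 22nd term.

-4096

Reading positions in blocks of 6 reveals the pattern AAABBB — 2 tracks woven together.
Track A = 3, 6, 10, 15, 21, 28: triangular numbers starting at T_2.
Track B = 8, -16, 32, -64, 128, -256: geometric, ×-2 each step.
Position 22 falls in track B as its term 10, giving -4096.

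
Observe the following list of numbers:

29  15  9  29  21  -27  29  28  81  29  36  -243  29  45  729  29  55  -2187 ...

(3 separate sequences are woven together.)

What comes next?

Taking every 3rd term gives 3 separate tracks.
Track A is 29, 29, 29, 29, 29, 29, which is the constant sequence 29.
Track B is 15, 21, 28, 36, 45, 55, which is triangular numbers n(n+1)/2 for n = 5, 6, ….
Track C is 9, -27, 81, -243, 729, -2187, which is geometric, ×-3 each step.
Position 19 → track A, term 7 = 29.

29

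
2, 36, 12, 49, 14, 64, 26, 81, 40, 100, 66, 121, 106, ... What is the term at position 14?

Positions 1, 3, 5, … form one subsequence and positions 2, 4, 6, … form another.
Track A: 2, 12, 14, 26, 40, 66, 106 — a Fibonacci-like recurrence a_n = a_{n-1} + a_{n-2}.
Track B: 36, 49, 64, 81, 100, 121 — perfect squares starting at 6².
The 14th slot belongs to track B; its 7th term is 144.

144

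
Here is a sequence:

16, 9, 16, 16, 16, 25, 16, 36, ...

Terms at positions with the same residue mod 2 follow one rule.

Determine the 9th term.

Split by position mod 2 into 2 tracks.
Subsequence A: 16, 16, 16, 16. Always 16.
Subsequence B: 9, 16, 25, 36. The squares 3², 4², 5², ….
Term 9 comes from subsequence A (its 5th entry): 16.

16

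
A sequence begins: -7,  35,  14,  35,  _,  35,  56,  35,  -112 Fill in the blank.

-28

Split by position mod 2 into 2 tracks.
Track A is -7, 14, ?, 56, -112, which is geometric with ratio -2.
Track B is 35, 35, 35, 35, which is constant 35.
Filling track A at index 3 by its rule yields -28.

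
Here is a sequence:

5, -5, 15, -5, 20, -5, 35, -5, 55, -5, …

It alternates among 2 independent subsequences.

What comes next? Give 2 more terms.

The terms cycle through 2 interleaved subsequences.
Subsequence A = 5, 15, 20, 35, 55: each term equals the sum of the previous two.
Subsequence B = -5, -5, -5, -5, -5: constant -5.
Term 11 comes from subsequence A (its 6th entry): 90.
The 12th slot belongs to subsequence B; its 6th term is -5.

90, -5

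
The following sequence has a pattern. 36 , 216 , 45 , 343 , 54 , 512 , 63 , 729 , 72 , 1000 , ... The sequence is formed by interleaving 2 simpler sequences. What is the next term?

The terms cycle through 2 interleaved subsequences.
Stream A = 36, 45, 54, 63, 72: adding 9 each time.
Stream B = 216, 343, 512, 729, 1000: perfect cubes starting at 6³.
Position 11 → stream A, term 6 = 81.

81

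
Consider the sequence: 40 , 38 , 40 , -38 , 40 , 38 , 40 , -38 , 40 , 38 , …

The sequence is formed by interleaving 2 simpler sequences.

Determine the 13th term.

40

Positions 1, 3, 5, … form one subsequence and positions 2, 4, 6, … form another.
Subsequence A: 40, 40, 40, 40, 40 — always 40.
Subsequence B: 38, -38, 38, -38, 38 — the oscillation 38·(−1)^(n+1).
The 13th slot belongs to subsequence A; its 7th term is 40.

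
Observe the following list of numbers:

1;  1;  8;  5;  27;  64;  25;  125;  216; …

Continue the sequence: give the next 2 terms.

Positions follow the repeating pattern ABB; grouping by letter gives 2 tracks.
Stream A: 1, 5, 25. Powers 5^0, 5^1, 5^2, ….
Stream B: 1, 8, 27, 64, 125, 216. Perfect cubes starting at 1³.
Position 10 → stream A, term 4 = 125.
Position 11 → stream B, term 7 = 343.

125, 343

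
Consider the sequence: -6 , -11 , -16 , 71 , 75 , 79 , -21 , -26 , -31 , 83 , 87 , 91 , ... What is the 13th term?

The slot pattern repeats as AAABBB (period 6), so there are 2 interleaved tracks.
Track A is -6, -11, -16, -21, -26, -31, which is linear: a_n = -1 − 5·n.
Track B is 71, 75, 79, 83, 87, 91, which is linear: a_n = 67 + 4·n.
The 13th slot belongs to track A; its 7th term is -36.

-36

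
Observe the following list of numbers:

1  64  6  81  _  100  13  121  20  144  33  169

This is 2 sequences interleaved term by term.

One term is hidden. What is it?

Positions 1, 3, 5, … form one subsequence and positions 2, 4, 6, … form another.
Subsequence A = 1, 6, ?, 13, 20, 33: each term equals the sum of the previous two.
Subsequence B = 64, 81, 100, 121, 144, 169: the squares 8², 9², 10², ….
Subsequence A's pattern makes the blank 7.

7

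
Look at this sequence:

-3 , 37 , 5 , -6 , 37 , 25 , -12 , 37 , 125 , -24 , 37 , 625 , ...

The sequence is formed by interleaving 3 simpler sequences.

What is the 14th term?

37

Split by position mod 3: positions 1, 4, 7, … form one track, and each other residue class forms its own.
Stream A: -3, -6, -12, -24 — geometric, ×2 each step.
Stream B: 37, 37, 37, 37 — constant 37.
Stream C: 5, 25, 125, 625 — powers of 5.
The 14th slot belongs to stream B; its 5th term is 37.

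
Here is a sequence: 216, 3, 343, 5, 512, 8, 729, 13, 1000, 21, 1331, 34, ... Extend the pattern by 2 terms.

1728, 55

Odd-indexed and even-indexed terms follow separate rules.
Track A: 216, 343, 512, 729, 1000, 1331. The cubes 6³, 7³, 8³, ….
Track B: 3, 5, 8, 13, 21, 34. Fibonacci-style (each term is the sum of the two before it).
Position 13 → track A, term 7 = 1728.
Position 14 → track B, term 7 = 55.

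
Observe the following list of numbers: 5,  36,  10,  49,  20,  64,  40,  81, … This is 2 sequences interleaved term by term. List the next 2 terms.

80, 100

Taking every 2nd term gives 2 separate tracks.
Stream A = 5, 10, 20, 40: a geometric progression (common ratio 2).
Stream B = 36, 49, 64, 81: consecutive squares n² from n = 6.
Position 9 falls in stream A as its term 5, giving 80.
Position 10 → stream B, term 5 = 100.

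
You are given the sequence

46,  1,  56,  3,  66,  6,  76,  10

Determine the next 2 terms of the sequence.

86, 15

Taking every 2nd term gives 2 separate tracks.
Track A: 46, 56, 66, 76 (arithmetic with common difference +10).
Track B: 1, 3, 6, 10 (the triangular numbers T_1, T_2, …).
Term 9 comes from track A (its 5th entry): 86.
The 10th slot belongs to track B; its 5th term is 15.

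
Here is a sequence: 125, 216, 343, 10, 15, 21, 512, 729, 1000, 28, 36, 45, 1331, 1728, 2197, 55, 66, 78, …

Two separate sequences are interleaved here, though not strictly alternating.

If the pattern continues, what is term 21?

Reading positions in blocks of 6 reveals the pattern AAABBB — 2 tracks woven together.
Subsequence A = 125, 216, 343, 512, 729, 1000, 1331, 1728, 2197: the cubes 5³, 6³, 7³, ….
Subsequence B = 10, 15, 21, 28, 36, 45, 55, 66, 78: the triangular numbers T_4, T_5, ….
Position 21 falls in subsequence A as its term 12, giving 4096.

4096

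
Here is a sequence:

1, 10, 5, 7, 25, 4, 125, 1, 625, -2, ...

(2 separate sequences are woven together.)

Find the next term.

Odd-indexed and even-indexed terms follow separate rules.
Subsequence A: 1, 5, 25, 125, 625. Geometric, ×5 each step.
Subsequence B: 10, 7, 4, 1, -2. Linear: a_n = 13 − 3·n.
Position 11 → subsequence A, term 6 = 3125.

3125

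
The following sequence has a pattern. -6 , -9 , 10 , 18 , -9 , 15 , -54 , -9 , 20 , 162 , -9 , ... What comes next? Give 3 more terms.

Split by position mod 3 into 3 tracks.
Track A is -6, 18, -54, 162, which is a geometric progression (common ratio -3).
Track B is -9, -9, -9, -9, which is always -9.
Track C is 10, 15, 20, which is adding 5 each time.
Term 12 comes from track C (its 4th entry): 25.
Position 13 → track A, term 5 = -486.
Position 14 falls in track B as its term 5, giving -9.

25, -486, -9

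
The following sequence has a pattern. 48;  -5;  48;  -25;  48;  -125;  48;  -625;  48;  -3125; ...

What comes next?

Split by position mod 2 into 2 tracks.
Track A: 48, 48, 48, 48, 48. The constant sequence 48.
Track B: -5, -25, -125, -625, -3125. Multiplying by 5 each time.
Position 11 falls in track A as its term 6, giving 48.

48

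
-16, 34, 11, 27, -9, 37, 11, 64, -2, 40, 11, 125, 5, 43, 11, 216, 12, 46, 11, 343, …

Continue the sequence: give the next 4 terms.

The terms cycle through 4 interleaved subsequences.
Stream A: -16, -9, -2, 5, 12. Linear: a_n = -23 + 7·n.
Stream B: 34, 37, 40, 43, 46. Arithmetic with common difference +3.
Stream C: 11, 11, 11, 11, 11. Constant 11.
Stream D: 27, 64, 125, 216, 343. Consecutive cubes n³ from n = 3.
Term 21 comes from stream A (its 6th entry): 19.
Term 22 comes from stream B (its 6th entry): 49.
Position 23 → stream C, term 6 = 11.
Position 24 falls in stream D as its term 6, giving 512.

19, 49, 11, 512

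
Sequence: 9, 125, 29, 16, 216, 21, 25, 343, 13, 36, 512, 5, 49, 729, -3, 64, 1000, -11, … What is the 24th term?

-27

Split by position mod 3: positions 1, 4, 7, … form one track, and each other residue class forms its own.
Subsequence A: 9, 16, 25, 36, 49, 64. Perfect squares starting at 3².
Subsequence B: 125, 216, 343, 512, 729, 1000. Perfect cubes starting at 5³.
Subsequence C: 29, 21, 13, 5, -3, -11. Arithmetic, step −8.
Position 24 → subsequence C, term 8 = -27.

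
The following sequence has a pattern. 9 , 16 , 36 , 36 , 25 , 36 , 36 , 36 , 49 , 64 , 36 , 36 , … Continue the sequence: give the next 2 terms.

81, 100

Positions follow the repeating pattern AABB; grouping by letter gives 2 tracks.
Track A = 9, 16, 25, 36, 49, 64: the squares 3², 4², 5², ….
Track B = 36, 36, 36, 36, 36, 36: constant 36.
Position 13 falls in track A as its term 7, giving 81.
The 14th slot belongs to track A; its 8th term is 100.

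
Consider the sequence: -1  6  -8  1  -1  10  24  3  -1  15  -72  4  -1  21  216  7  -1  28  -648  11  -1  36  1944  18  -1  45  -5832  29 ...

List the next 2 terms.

Split by position mod 4: positions 1, 5, 9, … form one track, and each other residue class forms its own.
Track A: -1, -1, -1, -1, -1, -1, -1 (constant -1).
Track B: 6, 10, 15, 21, 28, 36, 45 (triangular numbers n(n+1)/2 for n = 3, 4, …).
Track C: -8, 24, -72, 216, -648, 1944, -5832 (geometric with ratio -3).
Track D: 1, 3, 4, 7, 11, 18, 29 (Fibonacci-style (each term is the sum of the two before it)).
Position 29 falls in track A as its term 8, giving -1.
Term 30 comes from track B (its 8th entry): 55.

-1, 55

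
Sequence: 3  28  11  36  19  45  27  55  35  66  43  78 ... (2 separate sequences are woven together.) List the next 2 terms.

51, 91

Taking every 2nd term gives 2 separate tracks.
Track A = 3, 11, 19, 27, 35, 43: linear: a_n = -5 + 8·n.
Track B = 28, 36, 45, 55, 66, 78: triangular numbers n(n+1)/2 for n = 7, 8, ….
Position 13 falls in track A as its term 7, giving 51.
Position 14 falls in track B as its term 7, giving 91.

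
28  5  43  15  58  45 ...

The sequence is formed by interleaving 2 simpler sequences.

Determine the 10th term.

Split by position mod 2 into 2 tracks.
Subsequence A: 28, 43, 58 (arithmetic, step +15).
Subsequence B: 5, 15, 45 (geometric with ratio 3).
The 10th slot belongs to subsequence B; its 5th term is 405.

405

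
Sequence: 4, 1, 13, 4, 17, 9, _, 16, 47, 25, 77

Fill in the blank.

30

The terms cycle through 2 interleaved subsequences.
Track A: 4, 13, 17, ?, 47, 77. Each term equals the sum of the previous two.
Track B: 1, 4, 9, 16, 25. Perfect squares starting at 1².
Track A's pattern makes the blank 30.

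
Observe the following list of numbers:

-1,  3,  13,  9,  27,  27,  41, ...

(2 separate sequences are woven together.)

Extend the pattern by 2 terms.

Odd-indexed and even-indexed terms follow separate rules.
Track A: -1, 13, 27, 41 — arithmetic, step +14.
Track B: 3, 9, 27 — powers of 3.
Position 8 → track B, term 4 = 81.
Position 9 falls in track A as its term 5, giving 55.

81, 55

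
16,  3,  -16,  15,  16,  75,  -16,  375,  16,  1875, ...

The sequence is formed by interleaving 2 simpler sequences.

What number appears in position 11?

Odd-indexed and even-indexed terms follow separate rules.
Track A: 16, -16, 16, -16, 16 — oscillating between 16 and -16.
Track B: 3, 15, 75, 375, 1875 — multiplying by 5 each time.
Position 11 → track A, term 6 = -16.

-16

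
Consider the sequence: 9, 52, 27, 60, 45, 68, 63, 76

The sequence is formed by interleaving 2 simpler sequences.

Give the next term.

81

The terms cycle through 2 interleaved subsequences.
Track A: 9, 27, 45, 63 — linear: a_n = -9 + 18·n.
Track B: 52, 60, 68, 76 — adding 8 each time.
Position 9 → track A, term 5 = 81.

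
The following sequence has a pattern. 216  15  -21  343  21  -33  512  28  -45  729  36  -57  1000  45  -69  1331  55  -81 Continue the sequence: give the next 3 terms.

The terms cycle through 3 interleaved subsequences.
Stream A is 216, 343, 512, 729, 1000, 1331, which is consecutive cubes n³ from n = 6.
Stream B is 15, 21, 28, 36, 45, 55, which is triangular numbers starting at T_5.
Stream C is -21, -33, -45, -57, -69, -81, which is subtracting 12 each time.
Position 19 falls in stream A as its term 7, giving 1728.
Position 20 falls in stream B as its term 7, giving 66.
Position 21 → stream C, term 7 = -93.

1728, 66, -93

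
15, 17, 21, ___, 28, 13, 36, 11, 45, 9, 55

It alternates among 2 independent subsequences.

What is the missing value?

The terms cycle through 2 interleaved subsequences.
Stream A: 15, 21, 28, 36, 45, 55 (triangular numbers n(n+1)/2 for n = 5, 6, …).
Stream B: 17, ?, 13, 11, 9 (arithmetic, step −2).
Filling stream B at index 2 by its rule yields 15.

15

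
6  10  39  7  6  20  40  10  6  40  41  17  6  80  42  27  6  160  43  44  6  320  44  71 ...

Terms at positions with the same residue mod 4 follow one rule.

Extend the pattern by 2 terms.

6, 640

The terms cycle through 4 interleaved subsequences.
Stream A is 6, 6, 6, 6, 6, 6, which is constant 6.
Stream B is 10, 20, 40, 80, 160, 320, which is geometric with ratio 2.
Stream C is 39, 40, 41, 42, 43, 44, which is adding 1 each time.
Stream D is 7, 10, 17, 27, 44, 71, which is a Fibonacci-like recurrence a_n = a_{n-1} + a_{n-2}.
Position 25 falls in stream A as its term 7, giving 6.
The 26th slot belongs to stream B; its 7th term is 640.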